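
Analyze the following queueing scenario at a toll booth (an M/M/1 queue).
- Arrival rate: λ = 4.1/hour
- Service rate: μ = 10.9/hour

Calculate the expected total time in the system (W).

First, compute utilization: ρ = λ/μ = 4.1/10.9 = 0.3761
For M/M/1: W = 1/(μ-λ)
W = 1/(10.9-4.1) = 1/6.80
W = 0.1471 hours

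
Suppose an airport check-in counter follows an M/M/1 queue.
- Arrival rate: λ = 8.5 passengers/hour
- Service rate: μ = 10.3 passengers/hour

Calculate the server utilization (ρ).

Server utilization: ρ = λ/μ
ρ = 8.5/10.3 = 0.8252
The server is busy 82.52% of the time.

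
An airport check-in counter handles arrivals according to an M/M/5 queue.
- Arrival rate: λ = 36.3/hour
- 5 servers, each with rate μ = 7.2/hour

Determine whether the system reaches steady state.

Stability requires ρ = λ/(cμ) < 1
ρ = 36.3/(5 × 7.2) = 36.3/36.00 = 1.0083
Since 1.0083 ≥ 1, the system is UNSTABLE.
Need c > λ/μ = 36.3/7.2 = 5.04.
Minimum servers needed: c = 6.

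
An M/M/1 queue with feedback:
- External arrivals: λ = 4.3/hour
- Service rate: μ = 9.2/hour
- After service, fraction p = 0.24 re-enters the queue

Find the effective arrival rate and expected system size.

Effective arrival rate: λ_eff = λ/(1-p) = 4.3/(1-0.24) = 4.3/0.76 = 5.6579
ρ = λ_eff/μ = 5.6579/9.2 = 0.61499
L = ρ/(1-ρ) = 0.61499/(1-0.61499) = 1.5973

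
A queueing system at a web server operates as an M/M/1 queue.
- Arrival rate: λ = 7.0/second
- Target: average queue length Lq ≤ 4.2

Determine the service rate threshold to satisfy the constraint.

For M/M/1: Lq = λ²/(μ(μ-λ))
Need Lq ≤ 4.2, i.e. μ(μ-λ) ≥ λ²/4.2
μ² - 7.0μ - 49.00/4.2 ≥ 0  →  μ² - 7.0μ - 11.66667 ≥ 0
Quadratic formula (positive root): μ = [λ + √(λ² + 4×11.66667)]/2
Discriminant: 49.00 + 4×11.66667 = 95.6667, √95.6667 = 9.7809
μ ≥ (7.0 + 9.7809)/2 = 8.3905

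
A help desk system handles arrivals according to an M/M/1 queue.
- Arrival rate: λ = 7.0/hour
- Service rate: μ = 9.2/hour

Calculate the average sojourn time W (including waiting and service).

First, compute utilization: ρ = λ/μ = 7.0/9.2 = 0.7609
For M/M/1: W = 1/(μ-λ)
W = 1/(9.2-7.0) = 1/2.20
W = 0.4545 hours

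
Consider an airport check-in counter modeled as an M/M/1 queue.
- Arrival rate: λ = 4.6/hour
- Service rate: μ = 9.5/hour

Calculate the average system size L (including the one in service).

ρ = λ/μ = 4.6/9.5 = 0.4842
For M/M/1: L = λ/(μ-λ)
L = 4.6/(9.5-4.6) = 4.6/4.90
L = 0.9388 passengers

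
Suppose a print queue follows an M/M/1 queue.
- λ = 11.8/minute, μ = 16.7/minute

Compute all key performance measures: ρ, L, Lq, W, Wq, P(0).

Step 1: ρ = λ/μ = 11.8/16.7 = 0.7066
Step 2: L = λ/(μ-λ) = 11.8/4.90 = 2.4082
Step 3: Lq = λ²/(μ(μ-λ)) = 139.24/(16.7×4.90) = 1.7016
Step 4: W = 1/(μ-λ) = 1/4.90 = 0.204082
Step 5: Wq = λ/(μ(μ-λ)) = 11.8/(16.7×4.90) = 0.1442
Step 6: P(0) = 1-ρ = 0.2934
Verify: L = λW = 11.8×0.204082 = 2.4082 ✔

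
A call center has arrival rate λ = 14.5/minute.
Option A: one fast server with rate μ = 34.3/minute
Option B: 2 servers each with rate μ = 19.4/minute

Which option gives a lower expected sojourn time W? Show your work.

Option A: single server μ = 34.3 (M/M/1)
  ρ_A = 14.5/34.3 = 0.4227
  W_A = 1/(μ-λ) = 1/(34.3-14.5) = 1/19.80 = 0.05051

Option B: 2 servers μ = 19.4 (M/M/2)
  ρ_B = λ/(cμ) = 14.5/(2×19.4) = 0.3737
  Offered load a = λ/μ = cρ = 14.5/19.4 = 0.7474
  P₀ = [ Σₙ₌₀^1 aⁿ/n! + a^2/(2!(1-ρ)) ]⁻¹
  Σ = a^0/0! + a^1/1! = 1.0000 + 0.7474 = 1.7474
  a^2/(2!(1-ρ)) = 0.5586/(2 × 0.6263) = 0.4460
  P₀ = 1/(1.7474 + 0.4460) = 0.4559
  Lq = P₀·a^2·ρ / (2!(1-ρ)²) = 0.4559 × 0.5586 × 0.3737 / (2 × 0.3922) = 0.1213
  Wq_B = Lq/λ = 0.12133/14.5 = 0.0083676
  W_B = Wq_B + 1/μ = 0.0083676 + 0.051546 = 0.05991

Since W_A = 0.05051 < W_B = 0.05991, Option A (single fast server) has the shorter time in system.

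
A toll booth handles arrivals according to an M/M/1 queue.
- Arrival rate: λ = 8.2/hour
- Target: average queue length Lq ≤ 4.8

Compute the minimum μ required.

For M/M/1: Lq = λ²/(μ(μ-λ))
Need Lq ≤ 4.8, i.e. μ(μ-λ) ≥ λ²/4.8
μ² - 8.2μ - 67.24/4.8 ≥ 0  →  μ² - 8.2μ - 14.00833 ≥ 0
Quadratic formula (positive root): μ = [λ + √(λ² + 4×14.00833)]/2
Discriminant: 67.24 + 4×14.00833 = 123.2733, √123.2733 = 11.10285
μ ≥ (8.2 + 11.10285)/2 = 9.6514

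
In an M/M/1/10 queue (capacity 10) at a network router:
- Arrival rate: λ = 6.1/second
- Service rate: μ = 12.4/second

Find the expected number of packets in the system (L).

ρ = λ/μ = 6.1/12.4 = 0.49194
P₀ = (1-ρ)/(1-ρ^(K+1)) = (1-0.49194)/(1-0.49194^11) = 0.5081/0.9996 = 0.5083
P_K = P₀×ρ^K = 0.5083 × 0.49194^10 = 0.5083 × 0.0008301 = 0.0004219
L = ρ[1 - (K+1)ρ^K + Kρ^(K+1)] / [(1-ρ)(1-ρ^(K+1))]
L = 0.49194 × (1 - 11×0.0008301 + 10×0.0004084) / ((1 - 0.49194) × (1 - 0.0004084)) = 0.9638 packets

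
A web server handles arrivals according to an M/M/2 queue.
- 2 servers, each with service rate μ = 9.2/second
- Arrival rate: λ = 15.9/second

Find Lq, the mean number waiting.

Traffic intensity: ρ = λ/(cμ) = 15.9/(2×9.2) = 0.8641
Since ρ = 0.8641 < 1, system is stable.
Offered load a = λ/μ = cρ = 15.9/9.2 = 1.7283
P₀ = [ Σₙ₌₀^1 aⁿ/n! + a^2/(2!(1-ρ)) ]⁻¹
Σ = a^0/0! + a^1/1! = 1.0000 + 1.7283 = 2.7283
a^2/(2!(1-ρ)) = 2.98689/(2 × 0.135870) = 10.9917
P₀ = 1/(2.7283 + 10.9917) = 0.07289
Lq = P₀·a^2·ρ / (2!(1-ρ)²) = 0.0728863 × 2.98689 × 0.864130 / (2 × 0.0184605) = 5.0953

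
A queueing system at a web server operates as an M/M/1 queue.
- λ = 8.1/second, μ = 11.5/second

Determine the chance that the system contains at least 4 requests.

ρ = λ/μ = 8.1/11.5 = 0.7043
P(N ≥ n) = ρⁿ
P(N ≥ 4) = 0.7043^4
P(N ≥ 4) = 0.2461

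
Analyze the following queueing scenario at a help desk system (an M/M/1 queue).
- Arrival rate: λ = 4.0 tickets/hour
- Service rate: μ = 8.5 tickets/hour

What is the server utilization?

Server utilization: ρ = λ/μ
ρ = 4.0/8.5 = 0.4706
The server is busy 47.06% of the time.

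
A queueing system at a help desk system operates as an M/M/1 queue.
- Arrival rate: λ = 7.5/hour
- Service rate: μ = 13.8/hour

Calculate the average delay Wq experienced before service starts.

First, compute utilization: ρ = λ/μ = 7.5/13.8 = 0.5435
For M/M/1: Wq = λ/(μ(μ-λ))
Wq = 7.5/(13.8 × (13.8-7.5))
Wq = 7.5/(13.8 × 6.30)
Wq = 0.08627 hours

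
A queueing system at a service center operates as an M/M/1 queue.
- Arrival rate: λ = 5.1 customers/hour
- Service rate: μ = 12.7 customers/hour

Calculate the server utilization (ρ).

Server utilization: ρ = λ/μ
ρ = 5.1/12.7 = 0.4016
The server is busy 40.16% of the time.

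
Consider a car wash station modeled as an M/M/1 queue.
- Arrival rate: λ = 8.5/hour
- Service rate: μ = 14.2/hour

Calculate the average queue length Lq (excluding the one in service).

ρ = λ/μ = 8.5/14.2 = 0.5986
For M/M/1: Lq = λ²/(μ(μ-λ))
Lq = 72.25/(14.2 × 5.70)
Lq = 0.8926 cars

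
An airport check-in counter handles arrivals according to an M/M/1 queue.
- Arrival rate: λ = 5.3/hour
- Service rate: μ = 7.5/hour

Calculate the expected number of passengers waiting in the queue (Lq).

ρ = λ/μ = 5.3/7.5 = 0.7067
For M/M/1: Lq = λ²/(μ(μ-λ))
Lq = 28.09/(7.5 × 2.20)
Lq = 1.7024 passengers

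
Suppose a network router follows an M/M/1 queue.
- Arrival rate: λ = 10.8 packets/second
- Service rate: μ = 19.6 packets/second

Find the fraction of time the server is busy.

Server utilization: ρ = λ/μ
ρ = 10.8/19.6 = 0.5510
The server is busy 55.10% of the time.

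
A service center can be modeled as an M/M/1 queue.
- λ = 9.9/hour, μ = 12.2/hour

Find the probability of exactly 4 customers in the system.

ρ = λ/μ = 9.9/12.2 = 0.8115
P(n) = (1-ρ)ρⁿ
P(4) = (1-0.8115) × 0.8115^4
P(4) = 0.1885 × 0.4337
P(4) = 0.08175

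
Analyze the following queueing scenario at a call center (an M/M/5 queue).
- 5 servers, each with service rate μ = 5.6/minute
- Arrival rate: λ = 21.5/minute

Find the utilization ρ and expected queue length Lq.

Traffic intensity: ρ = λ/(cμ) = 21.5/(5×5.6) = 0.7679
Since ρ = 0.7679 < 1, system is stable.
Offered load a = λ/μ = cρ = 21.5/5.6 = 3.8393
P₀ = [ Σₙ₌₀^4 aⁿ/n! + a^5/(5!(1-ρ)) ]⁻¹
Σ = a^0/0! + a^1/1! + a^2/2! + a^3/3! + a^4/4! = 1.00000 + 3.83929 + 7.37006 + 9.43192 + 9.05296 = 30.6942
a^5/(5!(1-ρ)) = 834.1654/(120 × 0.232143) = 29.9444
P₀ = 1/(30.6942 + 29.9444) = 0.01649
Lq = P₀·a^5·ρ / (5!(1-ρ)²) = 0.01649 × 834.1654 × 0.7679 / (120 × 0.05389) = 1.6334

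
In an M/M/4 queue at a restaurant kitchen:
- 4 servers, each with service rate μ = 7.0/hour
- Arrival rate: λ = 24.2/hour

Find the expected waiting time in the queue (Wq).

Traffic intensity: ρ = λ/(cμ) = 24.2/(4×7.0) = 0.8643
Since ρ = 0.8643 < 1, system is stable.
Offered load a = λ/μ = cρ = 24.2/7.0 = 3.4571
P₀ = [ Σₙ₌₀^3 aⁿ/n! + a^4/(4!(1-ρ)) ]⁻¹
Σ = a^0/0! + a^1/1! + a^2/2! + a^3/3! = 1.00000 + 3.45714 + 5.97592 + 6.88653 = 17.3196
a^4/(4!(1-ρ)) = 142.8464/(24 × 0.135714) = 43.8564
P₀ = 1/(17.3196 + 43.8564) = 0.01635
Lq = P₀·a^4·ρ / (4!(1-ρ)²) = 0.0163463 × 142.8464 × 0.864286 / (24 × 0.0184184) = 4.5654
Wq = Lq/λ = 4.5654/24.2 = 0.1887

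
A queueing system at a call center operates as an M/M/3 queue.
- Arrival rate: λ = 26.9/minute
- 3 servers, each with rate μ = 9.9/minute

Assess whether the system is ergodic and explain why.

Stability requires ρ = λ/(cμ) < 1
ρ = 26.9/(3 × 9.9) = 26.9/29.70 = 0.9057
Since 0.9057 < 1, the system is STABLE.
The servers are busy 90.57% of the time.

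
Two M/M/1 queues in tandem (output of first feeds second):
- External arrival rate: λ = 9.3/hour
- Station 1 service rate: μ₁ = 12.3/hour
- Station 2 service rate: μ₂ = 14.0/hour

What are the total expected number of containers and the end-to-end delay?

By Jackson's theorem, each station behaves as independent M/M/1.
Station 1: ρ₁ = 9.3/12.3 = 0.7561, L₁ = ρ₁/(1-ρ₁) = λ/(μ₁-λ) = 9.3/3.00 = 3.1000
Station 2: ρ₂ = 9.3/14.0 = 0.6643, L₂ = ρ₂/(1-ρ₂) = λ/(μ₂-λ) = 9.3/4.70 = 1.9787
Total: L = L₁ + L₂ = 3.1000 + 1.9787 = 5.0787
W = L/λ = 5.0787/9.3 = 0.5461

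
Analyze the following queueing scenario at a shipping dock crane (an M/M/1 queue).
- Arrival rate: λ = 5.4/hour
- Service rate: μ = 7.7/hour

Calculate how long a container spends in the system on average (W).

First, compute utilization: ρ = λ/μ = 5.4/7.7 = 0.7013
For M/M/1: W = 1/(μ-λ)
W = 1/(7.7-5.4) = 1/2.30
W = 0.4348 hours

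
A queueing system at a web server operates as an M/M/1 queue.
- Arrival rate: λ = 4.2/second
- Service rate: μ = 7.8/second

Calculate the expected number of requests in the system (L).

ρ = λ/μ = 4.2/7.8 = 0.5385
For M/M/1: L = λ/(μ-λ)
L = 4.2/(7.8-4.2) = 4.2/3.60
L = 1.1667 requests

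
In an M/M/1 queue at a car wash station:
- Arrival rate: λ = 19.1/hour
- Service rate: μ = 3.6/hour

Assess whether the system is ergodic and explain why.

Stability requires ρ = λ/(cμ) < 1
ρ = 19.1/(1 × 3.6) = 19.1/3.60 = 5.3056
Since 5.3056 ≥ 1, the system is UNSTABLE.
Queue grows without bound. Need μ > λ = 19.1.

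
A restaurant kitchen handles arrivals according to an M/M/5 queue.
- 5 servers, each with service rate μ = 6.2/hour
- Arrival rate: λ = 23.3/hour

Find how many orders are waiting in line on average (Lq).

Traffic intensity: ρ = λ/(cμ) = 23.3/(5×6.2) = 0.7516
Since ρ = 0.7516 < 1, system is stable.
Offered load a = λ/μ = cρ = 23.3/6.2 = 3.7581
P₀ = [ Σₙ₌₀^4 aⁿ/n! + a^5/(5!(1-ρ)) ]⁻¹
Σ = a^0/0! + a^1/1! + a^2/2! + a^3/3! + a^4/4! = 1.00000 + 3.75806 + 7.06152 + 8.84589 + 8.31085 = 28.9763
a^5/(5!(1-ρ)) = 749.5855/(120 × 0.248387) = 25.1484
P₀ = 1/(28.9763 + 25.1484) = 0.01848
Lq = P₀·a^5·ρ / (5!(1-ρ)²) = 0.018476 × 749.5855 × 0.75161 / (120 × 0.061696) = 1.4060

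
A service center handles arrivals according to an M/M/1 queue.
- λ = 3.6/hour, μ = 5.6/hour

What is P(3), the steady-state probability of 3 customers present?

ρ = λ/μ = 3.6/5.6 = 0.64286
P(n) = (1-ρ)ρⁿ
P(3) = (1-0.64286) × 0.64286^3
P(3) = 0.3571 × 0.2657
P(3) = 0.09488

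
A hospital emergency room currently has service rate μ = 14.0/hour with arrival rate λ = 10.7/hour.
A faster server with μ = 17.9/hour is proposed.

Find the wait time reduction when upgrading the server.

System 1: ρ₁ = 10.7/14.0 = 0.7643, W₁ = 1/(14.0-10.7) = 0.30303
System 2: ρ₂ = 10.7/17.9 = 0.5978, W₂ = 1/(17.9-10.7) = 0.13889
Improvement: (W₁-W₂)/W₁ = (0.30303-0.13889)/0.30303 = 54.17%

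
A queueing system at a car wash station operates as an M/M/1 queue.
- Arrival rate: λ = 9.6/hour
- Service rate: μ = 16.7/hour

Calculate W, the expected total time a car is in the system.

First, compute utilization: ρ = λ/μ = 9.6/16.7 = 0.5749
For M/M/1: W = 1/(μ-λ)
W = 1/(16.7-9.6) = 1/7.10
W = 0.1408 hours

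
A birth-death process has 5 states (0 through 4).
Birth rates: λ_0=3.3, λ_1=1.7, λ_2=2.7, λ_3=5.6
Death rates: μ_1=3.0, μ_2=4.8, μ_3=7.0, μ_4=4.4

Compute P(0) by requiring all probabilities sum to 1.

Ratios P(n)/P(0) = (λ₀···λₙ₋₁)/(μ₁···μₙ):
P(1)/P(0) = (3.3)/(3.0) = 1.1000
P(2)/P(0) = (3.3×1.7)/(3.0×4.8) = 0.3896
P(3)/P(0) = (3.3×1.7×2.7)/(3.0×4.8×7.0) = 0.1503
P(4)/P(0) = (3.3×1.7×2.7×5.6)/(3.0×4.8×7.0×4.4) = 0.1912

Normalization: ∑ P(n) = 1
P(0) × (1.0000 + 1.1000 + 0.3896 + 0.1503 + 0.1912) = 1
P(0) × 2.8311 = 1
P(0) = 1/2.8311 = 0.3532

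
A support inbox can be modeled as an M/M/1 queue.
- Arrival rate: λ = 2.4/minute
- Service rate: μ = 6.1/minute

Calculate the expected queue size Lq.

ρ = λ/μ = 2.4/6.1 = 0.3934
For M/M/1: Lq = λ²/(μ(μ-λ))
Lq = 5.76/(6.1 × 3.70)
Lq = 0.2552 emails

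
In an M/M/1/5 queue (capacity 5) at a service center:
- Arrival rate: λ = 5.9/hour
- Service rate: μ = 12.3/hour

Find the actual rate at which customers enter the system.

ρ = λ/μ = 5.9/12.3 = 0.47967
P₀ = (1-ρ)/(1-ρ^(K+1)) = (1-0.47967)/(1-0.47967^6) = 0.5203/0.9878 = 0.5267
P_K = P₀×ρ^K = 0.52675 × 0.47967^5 = 0.52675 × 0.025393 = 0.01338
λ_eff = λ(1-P_K) = 5.9 × (1 - 0.01338) = 5.9 × 0.98662 = 5.8211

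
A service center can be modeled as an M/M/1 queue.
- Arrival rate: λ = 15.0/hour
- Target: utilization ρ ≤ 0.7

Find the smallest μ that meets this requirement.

ρ = λ/μ, so μ = λ/ρ
μ ≥ 15.0/0.7 = 21.4286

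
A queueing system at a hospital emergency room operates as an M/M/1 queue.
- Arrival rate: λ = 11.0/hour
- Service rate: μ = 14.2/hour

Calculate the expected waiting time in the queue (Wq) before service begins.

First, compute utilization: ρ = λ/μ = 11.0/14.2 = 0.7746
For M/M/1: Wq = λ/(μ(μ-λ))
Wq = 11.0/(14.2 × (14.2-11.0))
Wq = 11.0/(14.2 × 3.20)
Wq = 0.2421 hours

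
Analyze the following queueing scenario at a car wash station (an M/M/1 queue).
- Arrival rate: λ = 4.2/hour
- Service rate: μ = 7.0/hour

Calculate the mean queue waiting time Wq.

First, compute utilization: ρ = λ/μ = 4.2/7.0 = 0.6000
For M/M/1: Wq = λ/(μ(μ-λ))
Wq = 4.2/(7.0 × (7.0-4.2))
Wq = 4.2/(7.0 × 2.80)
Wq = 0.2143 hours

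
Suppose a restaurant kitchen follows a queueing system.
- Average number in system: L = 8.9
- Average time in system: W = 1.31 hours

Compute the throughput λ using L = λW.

Little's Law: L = λW, so λ = L/W
λ = 8.9/1.31 = 6.7939 orders/hour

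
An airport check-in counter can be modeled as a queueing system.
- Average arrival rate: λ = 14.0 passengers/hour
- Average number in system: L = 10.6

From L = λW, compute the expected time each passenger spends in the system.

Little's Law: L = λW, so W = L/λ
W = 10.6/14.0 = 0.7571 hours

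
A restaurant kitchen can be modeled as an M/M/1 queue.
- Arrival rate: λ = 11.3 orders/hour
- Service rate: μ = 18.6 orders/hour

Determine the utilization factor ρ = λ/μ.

Server utilization: ρ = λ/μ
ρ = 11.3/18.6 = 0.6075
The server is busy 60.75% of the time.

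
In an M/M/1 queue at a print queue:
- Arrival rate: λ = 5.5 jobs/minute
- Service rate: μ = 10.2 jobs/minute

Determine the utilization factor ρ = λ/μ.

Server utilization: ρ = λ/μ
ρ = 5.5/10.2 = 0.5392
The server is busy 53.92% of the time.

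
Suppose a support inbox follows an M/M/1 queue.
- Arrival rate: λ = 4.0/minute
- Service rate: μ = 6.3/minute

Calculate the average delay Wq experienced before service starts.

First, compute utilization: ρ = λ/μ = 4.0/6.3 = 0.6349
For M/M/1: Wq = λ/(μ(μ-λ))
Wq = 4.0/(6.3 × (6.3-4.0))
Wq = 4.0/(6.3 × 2.30)
Wq = 0.2761 minutes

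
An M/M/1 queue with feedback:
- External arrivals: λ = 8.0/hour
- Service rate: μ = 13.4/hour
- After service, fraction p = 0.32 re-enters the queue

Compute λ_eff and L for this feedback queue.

Effective arrival rate: λ_eff = λ/(1-p) = 8.0/(1-0.32) = 8.0/0.68 = 11.7647
ρ = λ_eff/μ = 11.7647/13.4 = 0.877963
L = ρ/(1-ρ) = 0.877963/(1-0.877963) = 7.1942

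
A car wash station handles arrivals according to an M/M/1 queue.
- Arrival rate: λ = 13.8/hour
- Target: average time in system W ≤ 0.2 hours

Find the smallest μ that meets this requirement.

For M/M/1: W = 1/(μ-λ)
Need W ≤ 0.2, so 1/(μ-λ) ≤ 0.2
μ - λ ≥ 1/0.2 = 5.0000
μ ≥ 13.8 + 5.0000 = 18.8000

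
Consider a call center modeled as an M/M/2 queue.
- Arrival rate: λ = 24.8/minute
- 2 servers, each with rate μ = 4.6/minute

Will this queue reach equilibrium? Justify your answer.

Stability requires ρ = λ/(cμ) < 1
ρ = 24.8/(2 × 4.6) = 24.8/9.20 = 2.6957
Since 2.6957 ≥ 1, the system is UNSTABLE.
Need c > λ/μ = 24.8/4.6 = 5.39.
Minimum servers needed: c = 6.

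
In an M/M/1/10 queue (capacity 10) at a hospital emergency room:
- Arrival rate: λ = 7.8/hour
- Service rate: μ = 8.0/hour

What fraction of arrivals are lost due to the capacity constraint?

ρ = λ/μ = 7.8/8.0 = 0.9750
P₀ = (1-ρ)/(1-ρ^(K+1)) = (1-0.9750)/(1-0.9750^11) = 0.02500/0.2431 = 0.1028
P_K = P₀×ρ^K = 0.102847 × 0.9750^10 = 0.102847 × 0.776330 = 0.07984
Blocking probability = 7.98%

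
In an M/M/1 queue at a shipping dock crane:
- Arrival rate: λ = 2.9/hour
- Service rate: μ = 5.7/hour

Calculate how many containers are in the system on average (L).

ρ = λ/μ = 2.9/5.7 = 0.5088
For M/M/1: L = λ/(μ-λ)
L = 2.9/(5.7-2.9) = 2.9/2.80
L = 1.0357 containers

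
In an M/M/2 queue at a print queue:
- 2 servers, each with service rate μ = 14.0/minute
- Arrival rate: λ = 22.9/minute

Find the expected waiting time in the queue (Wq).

Traffic intensity: ρ = λ/(cμ) = 22.9/(2×14.0) = 0.8179
Since ρ = 0.8179 < 1, system is stable.
Offered load a = λ/μ = cρ = 22.9/14.0 = 1.6357
P₀ = [ Σₙ₌₀^1 aⁿ/n! + a^2/(2!(1-ρ)) ]⁻¹
Σ = a^0/0! + a^1/1! = 1.0000 + 1.6357 = 2.6357
a^2/(2!(1-ρ)) = 2.67556/(2 × 0.182143) = 7.3447
P₀ = 1/(2.6357 + 7.3447) = 0.1002
Lq = P₀·a^2·ρ / (2!(1-ρ)²) = 0.100196 × 2.67556 × 0.817857 / (2 × 0.0331760) = 3.3044
Wq = Lq/λ = 3.3044/22.9 = 0.1443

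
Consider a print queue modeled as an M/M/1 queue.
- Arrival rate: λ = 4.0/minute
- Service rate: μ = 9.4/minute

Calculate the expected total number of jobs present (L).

ρ = λ/μ = 4.0/9.4 = 0.4255
For M/M/1: L = λ/(μ-λ)
L = 4.0/(9.4-4.0) = 4.0/5.40
L = 0.7407 jobs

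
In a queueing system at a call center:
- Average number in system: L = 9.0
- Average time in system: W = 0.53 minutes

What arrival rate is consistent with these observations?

Little's Law: L = λW, so λ = L/W
λ = 9.0/0.53 = 16.9811 calls/minute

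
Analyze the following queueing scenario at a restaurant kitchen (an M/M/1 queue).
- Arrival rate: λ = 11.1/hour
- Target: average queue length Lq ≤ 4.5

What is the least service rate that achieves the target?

For M/M/1: Lq = λ²/(μ(μ-λ))
Need Lq ≤ 4.5, i.e. μ(μ-λ) ≥ λ²/4.5
μ² - 11.1μ - 123.21/4.5 ≥ 0  →  μ² - 11.1μ - 27.3800 ≥ 0
Quadratic formula (positive root): μ = [λ + √(λ² + 4×27.3800)]/2
Discriminant: 123.21 + 4×27.3800 = 232.7300, √232.7300 = 15.2555
μ ≥ (11.1 + 15.2555)/2 = 13.1777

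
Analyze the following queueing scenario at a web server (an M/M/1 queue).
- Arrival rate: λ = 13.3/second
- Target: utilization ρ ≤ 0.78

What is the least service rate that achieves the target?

ρ = λ/μ, so μ = λ/ρ
μ ≥ 13.3/0.78 = 17.0513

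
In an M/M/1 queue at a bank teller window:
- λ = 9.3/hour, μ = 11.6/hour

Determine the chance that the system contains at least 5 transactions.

ρ = λ/μ = 9.3/11.6 = 0.8017
P(N ≥ n) = ρⁿ
P(N ≥ 5) = 0.8017^5
P(N ≥ 5) = 0.3312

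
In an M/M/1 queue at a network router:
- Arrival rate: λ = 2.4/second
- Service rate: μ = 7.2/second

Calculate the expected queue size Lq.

ρ = λ/μ = 2.4/7.2 = 0.3333
For M/M/1: Lq = λ²/(μ(μ-λ))
Lq = 5.76/(7.2 × 4.80)
Lq = 0.1667 packets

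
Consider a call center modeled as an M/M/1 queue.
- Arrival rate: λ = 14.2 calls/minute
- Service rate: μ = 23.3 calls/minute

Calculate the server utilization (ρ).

Server utilization: ρ = λ/μ
ρ = 14.2/23.3 = 0.6094
The server is busy 60.94% of the time.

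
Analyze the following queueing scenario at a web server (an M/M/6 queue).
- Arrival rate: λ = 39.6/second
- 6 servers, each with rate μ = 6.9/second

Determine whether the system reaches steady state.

Stability requires ρ = λ/(cμ) < 1
ρ = 39.6/(6 × 6.9) = 39.6/41.40 = 0.9565
Since 0.9565 < 1, the system is STABLE.
The servers are busy 95.65% of the time.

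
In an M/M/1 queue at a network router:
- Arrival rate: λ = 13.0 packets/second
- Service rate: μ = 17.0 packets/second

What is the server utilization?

Server utilization: ρ = λ/μ
ρ = 13.0/17.0 = 0.7647
The server is busy 76.47% of the time.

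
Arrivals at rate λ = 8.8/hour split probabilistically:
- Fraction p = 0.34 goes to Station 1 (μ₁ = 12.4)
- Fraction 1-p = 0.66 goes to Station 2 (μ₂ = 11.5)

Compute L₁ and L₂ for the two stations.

Effective rates: λ₁ = 8.8×0.34 = 2.992, λ₂ = 8.8×0.66 = 5.808
Station 1: ρ₁ = 2.992/12.4 = 0.2413, L₁ = ρ₁/(1-ρ₁) = 0.2413/(1-0.2413) = 0.3180
Station 2: ρ₂ = 5.808/11.5 = 0.50504, L₂ = ρ₂/(1-ρ₂) = 0.50504/(1-0.50504) = 1.0204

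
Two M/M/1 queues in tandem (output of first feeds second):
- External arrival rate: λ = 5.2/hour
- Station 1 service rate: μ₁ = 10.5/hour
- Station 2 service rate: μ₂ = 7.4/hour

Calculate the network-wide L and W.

By Jackson's theorem, each station behaves as independent M/M/1.
Station 1: ρ₁ = 5.2/10.5 = 0.4952, L₁ = ρ₁/(1-ρ₁) = λ/(μ₁-λ) = 5.2/5.30 = 0.981132
Station 2: ρ₂ = 5.2/7.4 = 0.7027, L₂ = ρ₂/(1-ρ₂) = λ/(μ₂-λ) = 5.2/2.20 = 2.36364
Total: L = L₁ + L₂ = 0.981132 + 2.36364 = 3.3448
W = L/λ = 3.3448/5.2 = 0.6432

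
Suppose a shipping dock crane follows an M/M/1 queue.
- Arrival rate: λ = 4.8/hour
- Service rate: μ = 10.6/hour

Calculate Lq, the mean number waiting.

ρ = λ/μ = 4.8/10.6 = 0.4528
For M/M/1: Lq = λ²/(μ(μ-λ))
Lq = 23.04/(10.6 × 5.80)
Lq = 0.3748 containers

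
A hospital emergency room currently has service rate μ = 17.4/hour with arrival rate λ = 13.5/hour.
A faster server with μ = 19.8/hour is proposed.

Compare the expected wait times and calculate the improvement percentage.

System 1: ρ₁ = 13.5/17.4 = 0.7759, W₁ = 1/(17.4-13.5) = 0.2564
System 2: ρ₂ = 13.5/19.8 = 0.6818, W₂ = 1/(19.8-13.5) = 0.1587
Improvement: (W₁-W₂)/W₁ = (0.2564-0.1587)/0.2564 = 38.10%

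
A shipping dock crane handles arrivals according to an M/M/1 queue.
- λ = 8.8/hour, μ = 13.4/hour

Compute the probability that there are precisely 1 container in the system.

ρ = λ/μ = 8.8/13.4 = 0.6567
P(n) = (1-ρ)ρⁿ
P(1) = (1-0.6567) × 0.6567^1
P(1) = 0.3433 × 0.6567
P(1) = 0.2254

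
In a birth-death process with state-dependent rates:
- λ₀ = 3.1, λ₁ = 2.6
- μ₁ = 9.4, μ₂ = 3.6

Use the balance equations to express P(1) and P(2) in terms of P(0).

Balance equations:
State 0: λ₀P₀ = μ₁P₁ → P₁ = (λ₀/μ₁)P₀ = (3.1/9.4)P₀ = 0.3298P₀
State 1: P₂ = (λ₀λ₁)/(μ₁μ₂)P₀ = (3.1×2.6)/(9.4×3.6)P₀ = 0.2382P₀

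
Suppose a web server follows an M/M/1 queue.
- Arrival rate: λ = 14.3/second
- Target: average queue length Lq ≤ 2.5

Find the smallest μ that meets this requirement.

For M/M/1: Lq = λ²/(μ(μ-λ))
Need Lq ≤ 2.5, i.e. μ(μ-λ) ≥ λ²/2.5
μ² - 14.3μ - 204.49/2.5 ≥ 0  →  μ² - 14.3μ - 81.7960 ≥ 0
Quadratic formula (positive root): μ = [λ + √(λ² + 4×81.7960)]/2
Discriminant: 204.49 + 4×81.7960 = 531.6740, √531.6740 = 23.05806
μ ≥ (14.3 + 23.05806)/2 = 18.6790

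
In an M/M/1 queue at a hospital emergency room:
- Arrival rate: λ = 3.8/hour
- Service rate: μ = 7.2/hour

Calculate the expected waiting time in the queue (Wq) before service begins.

First, compute utilization: ρ = λ/μ = 3.8/7.2 = 0.5278
For M/M/1: Wq = λ/(μ(μ-λ))
Wq = 3.8/(7.2 × (7.2-3.8))
Wq = 3.8/(7.2 × 3.40)
Wq = 0.1552 hours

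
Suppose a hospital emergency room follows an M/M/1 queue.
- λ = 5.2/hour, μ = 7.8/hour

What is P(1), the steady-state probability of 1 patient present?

ρ = λ/μ = 5.2/7.8 = 0.6667
P(n) = (1-ρ)ρⁿ
P(1) = (1-0.6667) × 0.6667^1
P(1) = 0.3333 × 0.6667
P(1) = 0.2222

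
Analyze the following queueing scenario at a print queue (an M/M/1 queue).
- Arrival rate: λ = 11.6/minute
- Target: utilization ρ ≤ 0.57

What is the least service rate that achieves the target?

ρ = λ/μ, so μ = λ/ρ
μ ≥ 11.6/0.57 = 20.3509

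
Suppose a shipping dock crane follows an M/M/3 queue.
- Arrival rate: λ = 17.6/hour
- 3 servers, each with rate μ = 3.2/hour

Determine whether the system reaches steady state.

Stability requires ρ = λ/(cμ) < 1
ρ = 17.6/(3 × 3.2) = 17.6/9.60 = 1.8333
Since 1.8333 ≥ 1, the system is UNSTABLE.
Need c > λ/μ = 17.6/3.2 = 5.50.
Minimum servers needed: c = 6.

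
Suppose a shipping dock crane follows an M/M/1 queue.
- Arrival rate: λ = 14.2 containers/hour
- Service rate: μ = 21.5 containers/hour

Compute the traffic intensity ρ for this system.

Server utilization: ρ = λ/μ
ρ = 14.2/21.5 = 0.6605
The server is busy 66.05% of the time.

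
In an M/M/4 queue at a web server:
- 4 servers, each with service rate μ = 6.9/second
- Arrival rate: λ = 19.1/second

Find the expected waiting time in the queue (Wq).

Traffic intensity: ρ = λ/(cμ) = 19.1/(4×6.9) = 0.6920
Since ρ = 0.6920 < 1, system is stable.
Offered load a = λ/μ = cρ = 19.1/6.9 = 2.7681
P₀ = [ Σₙ₌₀^3 aⁿ/n! + a^4/(4!(1-ρ)) ]⁻¹
Σ = a^0/0! + a^1/1! + a^2/2! + a^3/3! = 1.0000 + 2.7681 + 3.8312 + 3.5351 = 11.1344
a^4/(4!(1-ρ)) = 58.7134/(24 × 0.30797) = 7.9436
P₀ = 1/(11.1344 + 7.9436) = 0.05242
Lq = P₀·a^4·ρ / (4!(1-ρ)²) = 0.05242 × 58.7134 × 0.6920 / (24 × 0.09485) = 0.9356
Wq = Lq/λ = 0.935615/19.1 = 0.04899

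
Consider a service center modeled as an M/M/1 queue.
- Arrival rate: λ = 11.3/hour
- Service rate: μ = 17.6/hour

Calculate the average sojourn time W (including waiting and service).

First, compute utilization: ρ = λ/μ = 11.3/17.6 = 0.6420
For M/M/1: W = 1/(μ-λ)
W = 1/(17.6-11.3) = 1/6.30
W = 0.1587 hours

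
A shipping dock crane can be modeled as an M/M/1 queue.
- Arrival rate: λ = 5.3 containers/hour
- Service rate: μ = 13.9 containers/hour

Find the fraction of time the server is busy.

Server utilization: ρ = λ/μ
ρ = 5.3/13.9 = 0.3813
The server is busy 38.13% of the time.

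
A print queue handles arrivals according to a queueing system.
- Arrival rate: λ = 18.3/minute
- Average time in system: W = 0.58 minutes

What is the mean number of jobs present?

Little's Law: L = λW
L = 18.3 × 0.58 = 10.6140 jobs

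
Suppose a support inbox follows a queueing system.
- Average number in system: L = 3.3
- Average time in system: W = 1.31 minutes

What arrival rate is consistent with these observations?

Little's Law: L = λW, so λ = L/W
λ = 3.3/1.31 = 2.5191 emails/minute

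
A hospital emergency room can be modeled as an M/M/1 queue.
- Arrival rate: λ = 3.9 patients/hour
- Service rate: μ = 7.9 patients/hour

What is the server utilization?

Server utilization: ρ = λ/μ
ρ = 3.9/7.9 = 0.4937
The server is busy 49.37% of the time.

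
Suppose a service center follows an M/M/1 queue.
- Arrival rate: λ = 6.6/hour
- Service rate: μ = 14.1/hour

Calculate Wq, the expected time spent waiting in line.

First, compute utilization: ρ = λ/μ = 6.6/14.1 = 0.4681
For M/M/1: Wq = λ/(μ(μ-λ))
Wq = 6.6/(14.1 × (14.1-6.6))
Wq = 6.6/(14.1 × 7.50)
Wq = 0.06241 hours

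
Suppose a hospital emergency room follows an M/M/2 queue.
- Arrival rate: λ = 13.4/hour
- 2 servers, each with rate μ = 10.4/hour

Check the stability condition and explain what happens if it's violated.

Stability requires ρ = λ/(cμ) < 1
ρ = 13.4/(2 × 10.4) = 13.4/20.80 = 0.6442
Since 0.6442 < 1, the system is STABLE.
The servers are busy 64.42% of the time.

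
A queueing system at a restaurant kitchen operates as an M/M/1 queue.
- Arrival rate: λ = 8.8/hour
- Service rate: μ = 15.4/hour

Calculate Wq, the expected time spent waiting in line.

First, compute utilization: ρ = λ/μ = 8.8/15.4 = 0.5714
For M/M/1: Wq = λ/(μ(μ-λ))
Wq = 8.8/(15.4 × (15.4-8.8))
Wq = 8.8/(15.4 × 6.60)
Wq = 0.08658 hours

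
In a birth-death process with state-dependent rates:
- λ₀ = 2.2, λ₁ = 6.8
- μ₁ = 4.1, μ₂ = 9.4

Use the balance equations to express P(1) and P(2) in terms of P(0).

Balance equations:
State 0: λ₀P₀ = μ₁P₁ → P₁ = (λ₀/μ₁)P₀ = (2.2/4.1)P₀ = 0.5366P₀
State 1: P₂ = (λ₀λ₁)/(μ₁μ₂)P₀ = (2.2×6.8)/(4.1×9.4)P₀ = 0.3882P₀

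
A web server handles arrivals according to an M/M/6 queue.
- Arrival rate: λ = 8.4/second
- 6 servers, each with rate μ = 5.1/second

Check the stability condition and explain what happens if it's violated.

Stability requires ρ = λ/(cμ) < 1
ρ = 8.4/(6 × 5.1) = 8.4/30.60 = 0.2745
Since 0.2745 < 1, the system is STABLE.
The servers are busy 27.45% of the time.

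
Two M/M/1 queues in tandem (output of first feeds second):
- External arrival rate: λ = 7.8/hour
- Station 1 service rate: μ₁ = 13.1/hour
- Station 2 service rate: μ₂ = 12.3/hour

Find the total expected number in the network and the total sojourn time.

By Jackson's theorem, each station behaves as independent M/M/1.
Station 1: ρ₁ = 7.8/13.1 = 0.5954, L₁ = ρ₁/(1-ρ₁) = λ/(μ₁-λ) = 7.8/5.30 = 1.4717
Station 2: ρ₂ = 7.8/12.3 = 0.6341, L₂ = ρ₂/(1-ρ₂) = λ/(μ₂-λ) = 7.8/4.50 = 1.7333
Total: L = L₁ + L₂ = 1.4717 + 1.7333 = 3.2050
W = L/λ = 3.2050/7.8 = 0.4109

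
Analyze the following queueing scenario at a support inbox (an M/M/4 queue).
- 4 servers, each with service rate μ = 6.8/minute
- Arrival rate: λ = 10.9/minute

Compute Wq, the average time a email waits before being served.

Traffic intensity: ρ = λ/(cμ) = 10.9/(4×6.8) = 0.4007
Since ρ = 0.4007 < 1, system is stable.
Offered load a = λ/μ = cρ = 10.9/6.8 = 1.6029
P₀ = [ Σₙ₌₀^3 aⁿ/n! + a^4/(4!(1-ρ)) ]⁻¹
Σ = a^0/0! + a^1/1! + a^2/2! + a^3/3! = 1.00000 + 1.60294 + 1.28471 + 0.686438 = 4.5741
a^4/(4!(1-ρ)) = 6.6019/(24 × 0.5993) = 0.4590
P₀ = 1/(4.5741 + 0.4590) = 0.1987
Lq = P₀·a^4·ρ / (4!(1-ρ)²) = 0.1987 × 6.6019 × 0.4007 / (24 × 0.3591) = 0.06099
Wq = Lq/λ = 0.06099/10.9 = 0.005595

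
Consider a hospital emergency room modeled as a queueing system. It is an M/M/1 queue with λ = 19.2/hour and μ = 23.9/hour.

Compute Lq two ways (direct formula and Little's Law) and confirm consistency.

Method 1 (direct): Lq = λ²/(μ(μ-λ)) = 368.64/(23.9 × 4.70) = 3.2818

Method 2 (Little's Law):
W = 1/(μ-λ) = 1/4.70 = 0.212766
Wq = W - 1/μ = 0.212766 - 0.0418410 = 0.170925
Lq = λWq = 19.2 × 0.170925 = 3.2818 ✔ (matches Method 1)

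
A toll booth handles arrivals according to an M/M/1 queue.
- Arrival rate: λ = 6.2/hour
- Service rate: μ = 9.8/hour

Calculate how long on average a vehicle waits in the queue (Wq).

First, compute utilization: ρ = λ/μ = 6.2/9.8 = 0.6327
For M/M/1: Wq = λ/(μ(μ-λ))
Wq = 6.2/(9.8 × (9.8-6.2))
Wq = 6.2/(9.8 × 3.60)
Wq = 0.1757 hours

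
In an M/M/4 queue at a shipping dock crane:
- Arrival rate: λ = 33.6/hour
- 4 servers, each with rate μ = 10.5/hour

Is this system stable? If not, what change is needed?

Stability requires ρ = λ/(cμ) < 1
ρ = 33.6/(4 × 10.5) = 33.6/42.00 = 0.8000
Since 0.8000 < 1, the system is STABLE.
The servers are busy 80.00% of the time.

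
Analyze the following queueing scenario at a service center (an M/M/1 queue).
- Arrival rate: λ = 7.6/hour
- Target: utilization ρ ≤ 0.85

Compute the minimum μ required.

ρ = λ/μ, so μ = λ/ρ
μ ≥ 7.6/0.85 = 8.9412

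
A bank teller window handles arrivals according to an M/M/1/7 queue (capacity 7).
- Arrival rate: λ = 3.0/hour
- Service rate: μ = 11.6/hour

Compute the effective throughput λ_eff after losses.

ρ = λ/μ = 3.0/11.6 = 0.25862
P₀ = (1-ρ)/(1-ρ^(K+1)) = (1-0.25862)/(1-0.25862^8) = 0.7414/1.0000 = 0.7414
P_K = P₀×ρ^K = 0.7414 × 0.25862^7 = 0.7414 × 0.00007738 = 0.00005737
λ_eff = λ(1-P_K) = 3.0 × (1 - 0.00005737) = 3.0 × 0.99994 = 2.9998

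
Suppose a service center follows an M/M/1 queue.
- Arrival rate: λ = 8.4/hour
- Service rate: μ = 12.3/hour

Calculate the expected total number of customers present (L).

ρ = λ/μ = 8.4/12.3 = 0.6829
For M/M/1: L = λ/(μ-λ)
L = 8.4/(12.3-8.4) = 8.4/3.90
L = 2.1538 customers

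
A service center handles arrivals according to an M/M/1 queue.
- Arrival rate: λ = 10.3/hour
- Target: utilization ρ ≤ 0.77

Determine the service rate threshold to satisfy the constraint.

ρ = λ/μ, so μ = λ/ρ
μ ≥ 10.3/0.77 = 13.3766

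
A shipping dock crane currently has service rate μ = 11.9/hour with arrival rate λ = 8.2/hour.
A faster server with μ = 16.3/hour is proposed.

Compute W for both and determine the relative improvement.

System 1: ρ₁ = 8.2/11.9 = 0.6891, W₁ = 1/(11.9-8.2) = 0.27027
System 2: ρ₂ = 8.2/16.3 = 0.5031, W₂ = 1/(16.3-8.2) = 0.12346
Improvement: (W₁-W₂)/W₁ = (0.27027-0.12346)/0.27027 = 54.32%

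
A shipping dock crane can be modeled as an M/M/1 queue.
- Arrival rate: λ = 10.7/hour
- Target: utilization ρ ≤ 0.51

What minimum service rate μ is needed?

ρ = λ/μ, so μ = λ/ρ
μ ≥ 10.7/0.51 = 20.9804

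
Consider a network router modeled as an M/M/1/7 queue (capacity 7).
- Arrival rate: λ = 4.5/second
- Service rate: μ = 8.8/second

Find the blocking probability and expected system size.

ρ = λ/μ = 4.5/8.8 = 0.51136
P₀ = (1-ρ)/(1-ρ^(K+1)) = (1-0.51136)/(1-0.51136^8) = 0.4886/0.9953 = 0.4909
P_K = P₀×ρ^K = 0.49094 × 0.51136^7 = 0.49094 × 0.0091430 = 0.004489
Blocking probability P_7 = 0.004489 (0.45%)
L = ρ[1 - (K+1)ρ^K + Kρ^(K+1)] / [(1-ρ)(1-ρ^(K+1))]
L = 0.51136 × (1 - 8×0.009143 + 7×0.004675) / ((1 - 0.51136) × (1 - 0.004675)) = 1.0089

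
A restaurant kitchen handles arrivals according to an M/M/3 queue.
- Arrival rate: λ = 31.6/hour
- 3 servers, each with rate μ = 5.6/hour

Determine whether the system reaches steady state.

Stability requires ρ = λ/(cμ) < 1
ρ = 31.6/(3 × 5.6) = 31.6/16.80 = 1.8810
Since 1.8810 ≥ 1, the system is UNSTABLE.
Need c > λ/μ = 31.6/5.6 = 5.64.
Minimum servers needed: c = 6.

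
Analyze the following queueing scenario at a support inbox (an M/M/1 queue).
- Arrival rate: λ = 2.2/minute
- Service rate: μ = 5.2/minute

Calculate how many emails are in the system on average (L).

ρ = λ/μ = 2.2/5.2 = 0.4231
For M/M/1: L = λ/(μ-λ)
L = 2.2/(5.2-2.2) = 2.2/3.00
L = 0.7333 emails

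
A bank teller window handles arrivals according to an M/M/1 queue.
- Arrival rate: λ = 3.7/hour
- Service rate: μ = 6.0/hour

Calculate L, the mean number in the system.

ρ = λ/μ = 3.7/6.0 = 0.6167
For M/M/1: L = λ/(μ-λ)
L = 3.7/(6.0-3.7) = 3.7/2.30
L = 1.6087 transactions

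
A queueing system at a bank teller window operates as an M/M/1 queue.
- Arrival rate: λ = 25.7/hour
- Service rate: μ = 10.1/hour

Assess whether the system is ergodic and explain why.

Stability requires ρ = λ/(cμ) < 1
ρ = 25.7/(1 × 10.1) = 25.7/10.10 = 2.5446
Since 2.5446 ≥ 1, the system is UNSTABLE.
Queue grows without bound. Need μ > λ = 25.7.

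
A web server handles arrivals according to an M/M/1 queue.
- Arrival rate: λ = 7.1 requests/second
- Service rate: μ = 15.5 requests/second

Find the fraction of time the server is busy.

Server utilization: ρ = λ/μ
ρ = 7.1/15.5 = 0.4581
The server is busy 45.81% of the time.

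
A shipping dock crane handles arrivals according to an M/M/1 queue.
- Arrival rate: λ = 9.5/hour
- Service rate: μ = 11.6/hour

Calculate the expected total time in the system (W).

First, compute utilization: ρ = λ/μ = 9.5/11.6 = 0.8190
For M/M/1: W = 1/(μ-λ)
W = 1/(11.6-9.5) = 1/2.10
W = 0.4762 hours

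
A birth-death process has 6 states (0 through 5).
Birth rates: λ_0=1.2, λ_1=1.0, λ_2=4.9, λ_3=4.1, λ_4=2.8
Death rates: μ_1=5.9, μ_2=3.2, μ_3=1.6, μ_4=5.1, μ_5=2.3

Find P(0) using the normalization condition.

Ratios P(n)/P(0) = (λ₀···λₙ₋₁)/(μ₁···μₙ):
P(1)/P(0) = (1.2)/(5.9) = 0.20339
P(2)/P(0) = (1.2×1.0)/(5.9×3.2) = 0.063559
P(3)/P(0) = (1.2×1.0×4.9)/(5.9×3.2×1.6) = 0.19465
P(4)/P(0) = (1.2×1.0×4.9×4.1)/(5.9×3.2×1.6×5.1) = 0.15648
P(5)/P(0) = (1.2×1.0×4.9×4.1×2.8)/(5.9×3.2×1.6×5.1×2.3) = 0.19050

Normalization: ∑ P(n) = 1
P(0) × (1.0000 + 0.20339 + 0.063559 + 0.19465 + 0.15648 + 0.19050) = 1
P(0) × 1.8086 = 1
P(0) = 1/1.8086 = 0.5529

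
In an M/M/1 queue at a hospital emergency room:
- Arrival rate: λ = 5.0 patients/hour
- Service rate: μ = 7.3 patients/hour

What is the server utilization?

Server utilization: ρ = λ/μ
ρ = 5.0/7.3 = 0.6849
The server is busy 68.49% of the time.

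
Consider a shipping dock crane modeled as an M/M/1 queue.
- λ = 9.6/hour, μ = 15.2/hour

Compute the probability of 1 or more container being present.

ρ = λ/μ = 9.6/15.2 = 0.6316
P(N ≥ n) = ρⁿ
P(N ≥ 1) = 0.6316^1
P(N ≥ 1) = 0.6316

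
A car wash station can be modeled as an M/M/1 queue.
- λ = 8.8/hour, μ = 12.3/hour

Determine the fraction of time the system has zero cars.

ρ = λ/μ = 8.8/12.3 = 0.7154
P(0) = 1 - ρ = 1 - 0.7154 = 0.2846
The server is idle 28.46% of the time.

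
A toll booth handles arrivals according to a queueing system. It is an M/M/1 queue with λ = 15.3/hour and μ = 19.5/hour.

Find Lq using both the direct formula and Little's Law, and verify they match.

Method 1 (direct): Lq = λ²/(μ(μ-λ)) = 234.09/(19.5 × 4.20) = 2.8582

Method 2 (Little's Law):
W = 1/(μ-λ) = 1/4.20 = 0.238095
Wq = W - 1/μ = 0.238095 - 0.0512821 = 0.18681
Lq = λWq = 15.3 × 0.18681 = 2.8582 ✔ (matches Method 1)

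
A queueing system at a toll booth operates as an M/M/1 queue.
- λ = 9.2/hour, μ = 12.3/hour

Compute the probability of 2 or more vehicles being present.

ρ = λ/μ = 9.2/12.3 = 0.7480
P(N ≥ n) = ρⁿ
P(N ≥ 2) = 0.7480^2
P(N ≥ 2) = 0.5595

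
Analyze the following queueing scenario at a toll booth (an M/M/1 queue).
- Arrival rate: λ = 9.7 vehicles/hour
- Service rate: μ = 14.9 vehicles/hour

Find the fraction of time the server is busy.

Server utilization: ρ = λ/μ
ρ = 9.7/14.9 = 0.6510
The server is busy 65.10% of the time.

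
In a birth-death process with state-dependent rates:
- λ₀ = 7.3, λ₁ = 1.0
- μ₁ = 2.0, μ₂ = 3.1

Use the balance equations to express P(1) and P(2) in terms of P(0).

Balance equations:
State 0: λ₀P₀ = μ₁P₁ → P₁ = (λ₀/μ₁)P₀ = (7.3/2.0)P₀ = 3.6500P₀
State 1: P₂ = (λ₀λ₁)/(μ₁μ₂)P₀ = (7.3×1.0)/(2.0×3.1)P₀ = 1.1774P₀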